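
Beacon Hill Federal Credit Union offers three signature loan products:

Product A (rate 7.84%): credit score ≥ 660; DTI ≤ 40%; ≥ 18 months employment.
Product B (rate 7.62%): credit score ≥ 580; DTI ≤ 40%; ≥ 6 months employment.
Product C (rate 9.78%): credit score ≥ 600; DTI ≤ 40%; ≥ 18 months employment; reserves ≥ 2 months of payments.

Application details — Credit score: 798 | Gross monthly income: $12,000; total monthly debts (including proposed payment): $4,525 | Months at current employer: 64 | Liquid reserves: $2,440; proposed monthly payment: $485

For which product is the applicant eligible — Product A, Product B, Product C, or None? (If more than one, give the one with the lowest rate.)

DTI = 4,525/12,000 = 37.7%.
Reserves = 2,440/485 = 5.0 months.
Product A: score 798 ≥ 660; DTI 37.7% ≤ 40%; employment 64 ≥ 18 mo → qualifies.
Product B: score 798 ≥ 580; DTI 37.7% ≤ 40%; employment 64 ≥ 6 mo → qualifies.
Product C: score 798 ≥ 600; DTI 37.7% ≤ 40%; employment 64 ≥ 18 mo; reserves 5.0 ≥ 2 mo → qualifies.
Qualifying: Product A, Product B, Product C. Lowest rate is 7.62% → Product B.

Product B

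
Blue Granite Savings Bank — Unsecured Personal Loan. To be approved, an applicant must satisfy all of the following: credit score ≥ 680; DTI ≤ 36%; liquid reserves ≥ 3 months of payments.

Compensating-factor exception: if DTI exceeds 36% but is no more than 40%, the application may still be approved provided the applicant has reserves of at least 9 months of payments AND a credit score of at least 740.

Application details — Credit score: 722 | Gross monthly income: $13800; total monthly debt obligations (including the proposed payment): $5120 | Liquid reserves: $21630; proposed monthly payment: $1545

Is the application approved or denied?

Denied

Credit score 722 ≥ 680 (meets base)
DTI = 5,120/13,800 = 37.1% > 36% — standard DTI limit exceeded.
Reserves = 21,630/1,545 = 14.0 months ≥ 3
DTI 37.1% is within the 36%–40% exception band; checking compensating factors.
Override check — reserves: 14.0 mo (ok); score: 722 (below 740).
Override conditions not both satisfied; exception does not apply.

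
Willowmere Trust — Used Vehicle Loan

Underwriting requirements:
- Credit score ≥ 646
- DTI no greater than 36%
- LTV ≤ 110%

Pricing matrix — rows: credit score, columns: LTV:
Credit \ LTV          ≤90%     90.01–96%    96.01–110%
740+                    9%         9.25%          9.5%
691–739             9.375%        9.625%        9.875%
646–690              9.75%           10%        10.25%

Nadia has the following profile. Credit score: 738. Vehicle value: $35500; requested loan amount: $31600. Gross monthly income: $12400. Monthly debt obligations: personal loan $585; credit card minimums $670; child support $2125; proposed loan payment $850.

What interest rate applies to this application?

9.375%

Credit score 738 ≥ 646; Total monthly debts = (585 + 670 + 2,125 + 850) = 4,230. DTI = 4,230/12,400 = 34.1% ≤ 36%
LTV = 31,600/35,500 = 89% ≤ 110%
Credit 738 → row 691–739; LTV 89% → column ≤90%. Grid cell → 9.375%.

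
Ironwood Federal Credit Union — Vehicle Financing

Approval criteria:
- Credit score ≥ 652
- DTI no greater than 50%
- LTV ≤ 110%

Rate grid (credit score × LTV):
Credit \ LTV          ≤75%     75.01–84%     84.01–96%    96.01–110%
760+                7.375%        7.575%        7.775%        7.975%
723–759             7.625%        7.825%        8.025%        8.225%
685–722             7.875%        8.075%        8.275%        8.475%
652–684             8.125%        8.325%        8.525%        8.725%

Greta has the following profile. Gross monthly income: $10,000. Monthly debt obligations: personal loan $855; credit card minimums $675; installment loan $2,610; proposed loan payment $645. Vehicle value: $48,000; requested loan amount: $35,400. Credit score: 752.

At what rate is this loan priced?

Credit score 752 ≥ 652; Total monthly debts = (855 + 675 + 2,610 + 645) = 4,785. DTI = 4,785/10,000 = 47.9% ≤ 50%
Loan-to-value = 35,400/48,000 = 73.8% — pass (110% max)
Credit 752 → row 723–759; LTV 73.8% → column ≤75%. Grid cell → 7.625%.

7.625%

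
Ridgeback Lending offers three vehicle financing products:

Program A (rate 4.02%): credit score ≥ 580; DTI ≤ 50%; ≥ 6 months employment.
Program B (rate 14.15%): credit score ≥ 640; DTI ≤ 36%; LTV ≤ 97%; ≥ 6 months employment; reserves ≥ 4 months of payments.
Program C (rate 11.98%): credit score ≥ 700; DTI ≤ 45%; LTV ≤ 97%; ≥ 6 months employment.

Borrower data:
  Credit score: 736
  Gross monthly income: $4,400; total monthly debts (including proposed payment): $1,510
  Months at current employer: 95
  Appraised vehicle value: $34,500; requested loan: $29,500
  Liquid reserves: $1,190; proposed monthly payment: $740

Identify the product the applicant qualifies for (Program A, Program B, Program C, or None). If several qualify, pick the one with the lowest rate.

DTI = 1,510/4,400 = 34.3%.
LTV = 29,500/34,500 = 85.5%.
Reserves = 1,190/740 = 1.6 months.
Program A: score 736 ≥ 580; DTI 34.3% ≤ 50%; employment 95 ≥ 6 mo → qualifies.
Program B: score 736 ≥ 640; DTI 34.3% ≤ 36%; LTV 85.5% ≤ 97%; employment 95 ≥ 6 mo; reserves 1.6 < 4 mo → does not qualify.
Program C: score 736 ≥ 700; DTI 34.3% ≤ 45%; LTV 85.5% ≤ 97%; employment 95 ≥ 6 mo → qualifies.
Qualifying: Program A, Program C. Lowest rate is 4.02% → Program A.

Program A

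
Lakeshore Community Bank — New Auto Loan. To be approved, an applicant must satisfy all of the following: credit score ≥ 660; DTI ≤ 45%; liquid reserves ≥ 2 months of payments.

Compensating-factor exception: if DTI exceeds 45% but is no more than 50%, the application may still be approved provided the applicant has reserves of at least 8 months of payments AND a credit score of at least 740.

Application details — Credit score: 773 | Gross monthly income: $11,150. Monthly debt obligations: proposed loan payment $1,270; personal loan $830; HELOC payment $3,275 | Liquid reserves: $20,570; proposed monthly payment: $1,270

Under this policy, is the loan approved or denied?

Approved

Credit score 773 ≥ 660 (meets base)
Total debts = (1,270 + 830 + 3,275) = 5,375. DTI: 5,375 ÷ 11,150 = 48.2%, over the 45% base limit.
Liquid reserves cover 20,570/1,270 = 16.2 months — ≥ 2 required
48.2% falls in the override range (45%–50%), so the compensating-factor test applies.
Override check — reserves: 16.2 mo (ok); score: 773 (ok).
Both compensating conditions met → exception applies.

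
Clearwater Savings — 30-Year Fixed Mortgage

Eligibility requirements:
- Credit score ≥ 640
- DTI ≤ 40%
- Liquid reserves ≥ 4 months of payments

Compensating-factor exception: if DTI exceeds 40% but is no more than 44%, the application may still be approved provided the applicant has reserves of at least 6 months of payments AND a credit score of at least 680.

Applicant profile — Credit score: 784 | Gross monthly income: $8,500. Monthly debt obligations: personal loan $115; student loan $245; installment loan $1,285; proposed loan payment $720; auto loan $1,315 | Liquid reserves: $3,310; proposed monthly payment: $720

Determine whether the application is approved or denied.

Denied

Credit score 784 ≥ 640 (meets base)
Total debts = (115 + 245 + 1,285 + 720 + 1,315) = 3,680. DTI = 3,680/8,500 = 43.3% > 40% — standard DTI limit exceeded.
Reserves: 3,310 ÷ 720 = 4.6 months (meets 4-month minimum)
DTI 43.3% is within the 40%–44% exception band; checking compensating factors.
Reserves 4.6 < 6 months; credit score 784 ≥ 680.
Override conditions not both satisfied; exception does not apply.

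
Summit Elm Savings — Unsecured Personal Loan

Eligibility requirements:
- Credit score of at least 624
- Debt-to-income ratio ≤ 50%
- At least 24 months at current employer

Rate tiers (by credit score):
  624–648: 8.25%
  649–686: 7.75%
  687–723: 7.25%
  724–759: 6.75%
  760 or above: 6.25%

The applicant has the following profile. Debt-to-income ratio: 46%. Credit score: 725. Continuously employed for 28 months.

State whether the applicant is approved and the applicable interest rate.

Approved at 6.75%

Credit score 725 ≥ 624 (meets minimum)
Employment 28 ≥ 24 months
DTI 46% is within the 50% limit
All requirements met. Score 725 falls in the 724–759 tier → 6.75%.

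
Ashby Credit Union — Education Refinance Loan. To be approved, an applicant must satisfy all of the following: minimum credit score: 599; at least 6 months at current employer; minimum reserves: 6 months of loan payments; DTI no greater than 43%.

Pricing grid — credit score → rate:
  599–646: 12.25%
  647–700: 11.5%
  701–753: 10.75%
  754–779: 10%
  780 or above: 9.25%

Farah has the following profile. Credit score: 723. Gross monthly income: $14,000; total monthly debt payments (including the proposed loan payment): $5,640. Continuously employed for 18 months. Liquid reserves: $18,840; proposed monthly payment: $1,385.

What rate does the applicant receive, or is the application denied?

Credit score 723 ≥ 599 (meets minimum)
Employment 18 ≥ 6 months
DTI: 5,640 ÷ 14,000 = 40.3%, within the 43% cap
Reserves = 18,840/1,385 = 13.6 months ≥ 6
All requirements met. Score 723 falls in the 701–753 tier → 10.75%.

Approved at 10.75%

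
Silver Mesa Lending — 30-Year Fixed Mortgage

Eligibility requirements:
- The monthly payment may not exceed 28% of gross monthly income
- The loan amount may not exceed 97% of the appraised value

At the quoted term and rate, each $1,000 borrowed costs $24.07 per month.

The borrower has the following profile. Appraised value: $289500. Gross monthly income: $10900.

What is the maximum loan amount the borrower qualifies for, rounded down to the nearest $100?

$126,700

Payment cap: 28% × $10,900 = $3,052/month.
At $24.07 per $1,000, that supports 3,052/24.07 × 1,000 ≈ $126,796 → $126,700.
LTV cap: 97% × $289,500 = $280,815 → $280,800.
Binding constraint: payment-to-income.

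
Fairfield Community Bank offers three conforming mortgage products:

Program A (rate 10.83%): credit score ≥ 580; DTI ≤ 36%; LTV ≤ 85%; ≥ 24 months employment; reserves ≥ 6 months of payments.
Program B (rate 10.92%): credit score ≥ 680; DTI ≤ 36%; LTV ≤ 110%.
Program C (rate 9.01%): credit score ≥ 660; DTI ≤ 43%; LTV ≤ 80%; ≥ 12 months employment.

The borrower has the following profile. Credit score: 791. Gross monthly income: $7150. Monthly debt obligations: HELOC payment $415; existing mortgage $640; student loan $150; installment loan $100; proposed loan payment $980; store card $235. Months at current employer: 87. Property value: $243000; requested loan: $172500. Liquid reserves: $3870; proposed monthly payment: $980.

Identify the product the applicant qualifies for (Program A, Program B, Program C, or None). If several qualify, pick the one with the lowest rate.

Total debts = (415 + 640 + 150 + 100 + 980 + 235) = 2,520; DTI = 2,520/7,150 = 35.2%.
LTV = 172,500/243,000 = 71%.
Reserves = 3,870/980 = 3.9 months.
Program A: score 791 ≥ 580; DTI 35.2% ≤ 36%; LTV 71% ≤ 85%; employment 87 ≥ 24 mo; reserves 3.9 < 6 mo → does not qualify.
Program B: score 791 ≥ 680; DTI 35.2% ≤ 36%; LTV 71% ≤ 110% → qualifies.
Program C: score 791 ≥ 660; DTI 35.2% ≤ 43%; LTV 71% ≤ 80%; employment 87 ≥ 12 mo → qualifies.
Qualifying: Program B, Program C. Lowest rate is 9.01% → Program C.

Program C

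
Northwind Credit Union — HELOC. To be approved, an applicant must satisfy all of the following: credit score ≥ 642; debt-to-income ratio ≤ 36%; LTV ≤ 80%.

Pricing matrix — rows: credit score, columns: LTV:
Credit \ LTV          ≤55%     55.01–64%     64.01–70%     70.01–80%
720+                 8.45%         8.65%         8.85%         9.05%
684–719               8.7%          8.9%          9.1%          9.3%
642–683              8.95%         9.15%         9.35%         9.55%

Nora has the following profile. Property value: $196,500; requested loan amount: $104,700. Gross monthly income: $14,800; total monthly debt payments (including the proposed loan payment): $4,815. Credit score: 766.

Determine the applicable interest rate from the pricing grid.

Credit score 766 ≥ 642; DTI: 4,815 ÷ 14,800 = 32.5%, within the 36% cap
LTV = 104,700/196,500 = 53.3% ≤ 80%
Credit 766 → row 720+; LTV 53.3% → column ≤55%. Grid cell → 8.45%.

8.45%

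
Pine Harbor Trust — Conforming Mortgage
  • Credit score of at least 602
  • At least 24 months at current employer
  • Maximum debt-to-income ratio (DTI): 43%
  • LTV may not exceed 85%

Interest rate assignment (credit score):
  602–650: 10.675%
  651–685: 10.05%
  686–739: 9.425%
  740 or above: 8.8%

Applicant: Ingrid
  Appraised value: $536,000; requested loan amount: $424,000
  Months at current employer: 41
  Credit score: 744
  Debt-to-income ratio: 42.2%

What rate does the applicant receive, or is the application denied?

Credit score 744 ≥ 602 (meets minimum)
Debt-to-income 42.2% vs 43% cap — pass
Loan-to-value = 424,000/536,000 = 79.1% — pass (85% max)
Employment 41 ≥ 24 months
All requirements met. Score 744 falls in the 740 or above tier → 8.8%.

Approved at 8.8%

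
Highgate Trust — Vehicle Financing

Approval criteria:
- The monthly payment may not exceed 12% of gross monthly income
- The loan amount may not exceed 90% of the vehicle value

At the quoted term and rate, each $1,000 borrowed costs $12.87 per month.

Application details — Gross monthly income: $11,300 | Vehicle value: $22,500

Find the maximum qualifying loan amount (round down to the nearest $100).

Payment cap: 12% × $11,300 = $1,356/month.
At $12.87 per $1,000, that supports 1,356/12.87 × 1,000 ≈ $105,361 → $105,300.
LTV cap: 90% × $22,500 = $20,250 → $20,200.
Binding constraint: loan-to-value.

$20,200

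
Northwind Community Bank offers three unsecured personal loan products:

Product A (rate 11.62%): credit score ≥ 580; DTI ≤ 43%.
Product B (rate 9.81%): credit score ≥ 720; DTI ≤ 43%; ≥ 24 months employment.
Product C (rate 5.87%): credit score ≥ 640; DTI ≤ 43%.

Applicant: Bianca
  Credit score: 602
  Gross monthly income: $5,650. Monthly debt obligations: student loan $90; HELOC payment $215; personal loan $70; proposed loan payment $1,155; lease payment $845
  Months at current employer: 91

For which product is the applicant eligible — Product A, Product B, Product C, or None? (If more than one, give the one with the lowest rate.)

Total debts = (90 + 215 + 70 + 1,155 + 845) = 2,375; DTI = 2,375/5,650 = 42%.
Product A: score 602 ≥ 580; DTI 42% ≤ 43% → qualifies.
Product B: score 602 < 720; DTI 42% ≤ 43%; employment 91 ≥ 24 mo → does not qualify.
Product C: score 602 < 640; DTI 42% ≤ 43% → does not qualify.

Product A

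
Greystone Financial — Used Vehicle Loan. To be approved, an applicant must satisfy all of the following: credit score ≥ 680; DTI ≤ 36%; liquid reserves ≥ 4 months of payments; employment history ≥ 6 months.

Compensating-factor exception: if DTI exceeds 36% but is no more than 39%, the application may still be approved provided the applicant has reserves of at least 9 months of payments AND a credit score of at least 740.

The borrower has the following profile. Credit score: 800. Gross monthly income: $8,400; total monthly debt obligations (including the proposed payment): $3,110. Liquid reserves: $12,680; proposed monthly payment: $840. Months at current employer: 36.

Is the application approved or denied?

Approved

Credit score 800 ≥ 680 (meets base)
DTI = 3,110/8,400 = 37% > 36% — standard DTI limit exceeded.
Reserves = 12,680/840 = 15.1 months ≥ 4
Employment 36 ≥ 6 months
DTI 37% is within the 36%–39% exception band; checking compensating factors.
Reserves 15.1 ≥ 9 months; credit score 800 ≥ 740.
Both compensating conditions met → exception applies.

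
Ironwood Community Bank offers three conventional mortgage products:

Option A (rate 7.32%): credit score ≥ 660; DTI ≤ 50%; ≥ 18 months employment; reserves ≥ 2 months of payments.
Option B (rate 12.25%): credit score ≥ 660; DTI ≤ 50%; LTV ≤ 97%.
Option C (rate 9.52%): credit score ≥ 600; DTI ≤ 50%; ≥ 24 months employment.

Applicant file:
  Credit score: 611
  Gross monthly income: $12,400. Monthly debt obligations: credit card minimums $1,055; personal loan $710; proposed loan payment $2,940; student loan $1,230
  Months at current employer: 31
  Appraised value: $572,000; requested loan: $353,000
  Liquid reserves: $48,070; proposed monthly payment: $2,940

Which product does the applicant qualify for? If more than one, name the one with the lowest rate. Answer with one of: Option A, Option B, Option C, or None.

Total debts = (1,055 + 710 + 2,940 + 1,230) = 5,935; DTI = 5,935/12,400 = 47.9%.
LTV = 353,000/572,000 = 61.7%.
Reserves = 48,070/2,940 = 16.4 months.
Option A: score 611 < 660; DTI 47.9% ≤ 50%; employment 31 ≥ 18 mo; reserves 16.4 ≥ 2 mo → does not qualify.
Option B: score 611 < 660; DTI 47.9% ≤ 50%; LTV 61.7% ≤ 97% → does not qualify.
Option C: score 611 ≥ 600; DTI 47.9% ≤ 50%; employment 31 ≥ 24 mo → qualifies.

Option C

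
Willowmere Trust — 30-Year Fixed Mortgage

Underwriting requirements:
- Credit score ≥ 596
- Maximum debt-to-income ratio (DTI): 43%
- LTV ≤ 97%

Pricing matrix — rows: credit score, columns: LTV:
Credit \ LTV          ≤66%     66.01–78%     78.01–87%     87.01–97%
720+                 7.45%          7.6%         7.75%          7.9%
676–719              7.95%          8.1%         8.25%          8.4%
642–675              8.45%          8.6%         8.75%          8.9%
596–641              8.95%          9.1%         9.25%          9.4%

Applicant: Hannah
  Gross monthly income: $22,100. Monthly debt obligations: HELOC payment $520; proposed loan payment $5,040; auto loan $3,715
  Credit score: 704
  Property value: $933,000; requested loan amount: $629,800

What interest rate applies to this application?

8.1%

Credit score 704 ≥ 596; Total monthly debts = (520 + 5,040 + 3,715) = 9,275. DTI = 9,275/22,100 = 42% ≤ 43%
LTV: 629,800 ÷ 933,000 = 67.5%, within 97% cap
Row: 704 falls in 676–719. Column: 67.5% falls in 66.01–78%. Rate = 8.1%.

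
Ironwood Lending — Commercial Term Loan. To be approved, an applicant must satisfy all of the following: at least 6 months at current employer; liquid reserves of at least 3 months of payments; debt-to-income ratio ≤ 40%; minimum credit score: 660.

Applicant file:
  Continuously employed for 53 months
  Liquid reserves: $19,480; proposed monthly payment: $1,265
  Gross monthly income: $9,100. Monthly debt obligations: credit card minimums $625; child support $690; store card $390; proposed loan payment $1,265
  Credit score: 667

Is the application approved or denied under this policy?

Approved

Employment 53 ≥ 6 months
Reserves = 19,480/1,265 = 15.4 months ≥ 3
Total monthly debts = (625 + 690 + 390 + 1,265) = 2,970. DTI = 2,970/9,100 = 32.6% ≤ 40%
Credit score 667 ≥ 660 (meets)
All criteria satisfied.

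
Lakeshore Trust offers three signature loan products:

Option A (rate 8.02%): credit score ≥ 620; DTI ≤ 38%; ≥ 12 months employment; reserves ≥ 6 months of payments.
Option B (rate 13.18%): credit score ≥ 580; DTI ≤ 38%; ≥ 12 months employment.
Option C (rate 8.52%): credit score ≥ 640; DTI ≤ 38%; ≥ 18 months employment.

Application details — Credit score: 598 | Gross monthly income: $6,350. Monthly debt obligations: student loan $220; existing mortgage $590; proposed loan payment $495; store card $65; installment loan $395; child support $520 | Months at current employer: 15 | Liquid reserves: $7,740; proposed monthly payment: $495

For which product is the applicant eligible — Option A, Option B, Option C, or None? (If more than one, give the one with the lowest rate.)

Option B

Total debts = (220 + 590 + 495 + 65 + 395 + 520) = 2,285; DTI = 2,285/6,350 = 36%.
Reserves = 7,740/495 = 15.6 months.
Option A: score 598 < 620; DTI 36% ≤ 38%; employment 15 ≥ 12 mo; reserves 15.6 ≥ 6 mo → does not qualify.
Option B: score 598 ≥ 580; DTI 36% ≤ 38%; employment 15 ≥ 12 mo → qualifies.
Option C: score 598 < 640; DTI 36% ≤ 38%; employment 15 < 18 mo → does not qualify.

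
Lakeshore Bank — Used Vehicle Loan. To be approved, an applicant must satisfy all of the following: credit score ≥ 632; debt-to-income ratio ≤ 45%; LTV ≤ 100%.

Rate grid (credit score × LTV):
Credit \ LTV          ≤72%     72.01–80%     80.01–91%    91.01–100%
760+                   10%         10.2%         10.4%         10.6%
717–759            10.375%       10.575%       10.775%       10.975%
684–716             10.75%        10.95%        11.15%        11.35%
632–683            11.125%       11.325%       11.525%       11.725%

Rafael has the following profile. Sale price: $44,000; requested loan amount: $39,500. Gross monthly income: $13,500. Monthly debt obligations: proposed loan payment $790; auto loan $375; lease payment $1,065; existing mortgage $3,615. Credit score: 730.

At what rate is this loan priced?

10.775%

Credit score 730 ≥ 632; Total monthly debts = (790 + 375 + 1,065 + 3,615) = 5,845. DTI: 5,845 ÷ 13,500 = 43.3%, within the 45% cap
LTV = 39,500/44,000 = 89.8% ≤ 100%
Row: 730 falls in 717–759. Column: 89.8% falls in 80.01–91%. Rate = 10.775%.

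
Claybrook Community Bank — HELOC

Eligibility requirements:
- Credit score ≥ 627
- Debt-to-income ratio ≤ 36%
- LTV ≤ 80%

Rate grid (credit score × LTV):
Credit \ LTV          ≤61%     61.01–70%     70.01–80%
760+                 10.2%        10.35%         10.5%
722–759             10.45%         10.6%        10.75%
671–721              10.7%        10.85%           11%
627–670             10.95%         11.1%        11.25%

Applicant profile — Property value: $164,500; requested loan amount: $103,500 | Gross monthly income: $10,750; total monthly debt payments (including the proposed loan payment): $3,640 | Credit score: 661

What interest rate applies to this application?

11.1%

Credit score 661 ≥ 627; DTI = 3,640/10,750 = 33.9% ≤ 36%
Loan-to-value = 103,500/164,500 = 62.9% — pass (80% max)
Score 661 is in the 627–670 band; LTV 62.9% is in the 61.01–70% band → 11.1%.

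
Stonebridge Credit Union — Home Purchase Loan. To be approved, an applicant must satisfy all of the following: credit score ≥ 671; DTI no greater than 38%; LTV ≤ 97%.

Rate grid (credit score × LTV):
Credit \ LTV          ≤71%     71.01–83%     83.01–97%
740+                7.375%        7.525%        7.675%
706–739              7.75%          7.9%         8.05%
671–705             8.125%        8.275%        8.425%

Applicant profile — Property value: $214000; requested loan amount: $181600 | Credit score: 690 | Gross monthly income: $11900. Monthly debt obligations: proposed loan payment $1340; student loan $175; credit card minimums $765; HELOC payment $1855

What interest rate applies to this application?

Credit score 690 ≥ 671; Total monthly debts = (1,340 + 175 + 765 + 1,855) = 4,135. DTI: 4,135 ÷ 11,900 = 34.7%, within the 38% cap
LTV: 181,600 ÷ 214,000 = 84.9%, within 97% cap
Credit 690 → row 671–705; LTV 84.9% → column 83.01–97%. Grid cell → 8.425%.

8.425%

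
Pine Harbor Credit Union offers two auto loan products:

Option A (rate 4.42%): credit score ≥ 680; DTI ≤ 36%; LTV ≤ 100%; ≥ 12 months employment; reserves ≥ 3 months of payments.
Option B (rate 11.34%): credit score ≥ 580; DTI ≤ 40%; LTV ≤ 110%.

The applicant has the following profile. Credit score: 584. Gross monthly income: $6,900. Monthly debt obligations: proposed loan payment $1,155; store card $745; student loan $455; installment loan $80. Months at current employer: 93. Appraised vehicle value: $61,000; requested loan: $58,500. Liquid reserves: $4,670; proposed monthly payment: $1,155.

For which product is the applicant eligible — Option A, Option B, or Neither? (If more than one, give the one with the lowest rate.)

Option B

Total debts = (1,155 + 745 + 455 + 80) = 2,435; DTI = 2,435/6,900 = 35.3%.
LTV = 58,500/61,000 = 95.9%.
Reserves = 4,670/1,155 = 4.0 months.
Option A: score 584 < 680; DTI 35.3% ≤ 36%; LTV 95.9% ≤ 100%; employment 93 ≥ 12 mo; reserves 4.0 ≥ 3 mo → does not qualify.
Option B: score 584 ≥ 580; DTI 35.3% ≤ 40%; LTV 95.9% ≤ 110% → qualifies.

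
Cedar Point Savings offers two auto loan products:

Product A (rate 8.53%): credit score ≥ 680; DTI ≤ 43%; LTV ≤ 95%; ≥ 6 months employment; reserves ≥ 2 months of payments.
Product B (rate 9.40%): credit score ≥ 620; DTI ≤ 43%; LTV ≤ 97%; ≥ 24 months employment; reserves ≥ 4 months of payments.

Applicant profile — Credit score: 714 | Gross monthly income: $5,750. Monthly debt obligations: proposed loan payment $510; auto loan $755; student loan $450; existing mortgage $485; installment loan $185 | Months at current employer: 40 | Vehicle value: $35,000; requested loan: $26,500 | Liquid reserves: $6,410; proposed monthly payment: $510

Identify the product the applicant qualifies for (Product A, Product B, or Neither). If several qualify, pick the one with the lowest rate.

Total debts = (510 + 755 + 450 + 485 + 185) = 2,385; DTI = 2,385/5,750 = 41.5%.
LTV = 26,500/35,000 = 75.7%.
Reserves = 6,410/510 = 12.6 months.
Product A: score 714 ≥ 680; DTI 41.5% ≤ 43%; LTV 75.7% ≤ 95%; employment 40 ≥ 6 mo; reserves 12.6 ≥ 2 mo → qualifies.
Product B: score 714 ≥ 620; DTI 41.5% ≤ 43%; LTV 75.7% ≤ 97%; employment 40 ≥ 24 mo; reserves 12.6 ≥ 4 mo → qualifies.
Qualifying: Product A, Product B. Lowest rate is 8.53% → Product A.

Product A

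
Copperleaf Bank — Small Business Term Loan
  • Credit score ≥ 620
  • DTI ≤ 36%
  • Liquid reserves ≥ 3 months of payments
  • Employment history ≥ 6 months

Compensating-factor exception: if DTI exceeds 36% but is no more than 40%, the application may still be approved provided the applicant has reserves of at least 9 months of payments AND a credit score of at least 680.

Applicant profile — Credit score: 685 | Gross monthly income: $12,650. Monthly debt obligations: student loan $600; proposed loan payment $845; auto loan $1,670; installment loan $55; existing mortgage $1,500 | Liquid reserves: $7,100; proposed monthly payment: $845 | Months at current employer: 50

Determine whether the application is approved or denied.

Credit score 685 ≥ 620 (meets base)
Total debts = (600 + 845 + 1,670 + 55 + 1,500) = 4,670. DTI = 4,670/12,650 = 36.9% > 36% — standard DTI limit exceeded.
Reserves = 7,100/845 = 8.4 months ≥ 3
Employment 50 ≥ 6 months
DTI 36.9% is within the 36%–40% exception band; checking compensating factors.
Reserves 8.4 < 9 months; credit score 685 ≥ 680.
Compensating-factor requirement not fully met.

Denied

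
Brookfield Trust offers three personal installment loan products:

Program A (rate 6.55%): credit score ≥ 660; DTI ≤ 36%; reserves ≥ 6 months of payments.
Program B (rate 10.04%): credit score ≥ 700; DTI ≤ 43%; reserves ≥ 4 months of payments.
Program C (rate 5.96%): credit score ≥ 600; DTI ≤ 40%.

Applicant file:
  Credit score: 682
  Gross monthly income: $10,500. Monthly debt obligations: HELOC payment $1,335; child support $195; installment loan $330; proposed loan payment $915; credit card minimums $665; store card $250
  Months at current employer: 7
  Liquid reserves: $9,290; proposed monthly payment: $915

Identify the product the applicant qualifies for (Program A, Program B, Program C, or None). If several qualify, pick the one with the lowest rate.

Program C

Total debts = (1,335 + 195 + 330 + 915 + 665 + 250) = 3,690; DTI = 3,690/10,500 = 35.1%.
Reserves = 9,290/915 = 10.2 months.
Program A: score 682 ≥ 660; DTI 35.1% ≤ 36%; reserves 10.2 ≥ 6 mo → qualifies.
Program B: score 682 < 700; DTI 35.1% ≤ 43%; reserves 10.2 ≥ 4 mo → does not qualify.
Program C: score 682 ≥ 600; DTI 35.1% ≤ 40% → qualifies.
Qualifying: Program A, Program C. Lowest rate is 5.96% → Program C.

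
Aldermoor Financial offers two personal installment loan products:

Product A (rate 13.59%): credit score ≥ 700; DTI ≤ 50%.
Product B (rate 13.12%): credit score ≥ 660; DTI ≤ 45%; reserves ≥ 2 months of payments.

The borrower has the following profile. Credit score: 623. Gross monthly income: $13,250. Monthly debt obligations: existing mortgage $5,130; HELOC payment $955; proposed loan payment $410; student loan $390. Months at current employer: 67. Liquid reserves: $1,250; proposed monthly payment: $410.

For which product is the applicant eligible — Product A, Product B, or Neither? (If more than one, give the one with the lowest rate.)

Total debts = (5,130 + 955 + 410 + 390) = 6,885; DTI = 6,885/13,250 = 52%.
Reserves = 1,250/410 = 3.0 months.
Product A: score 623 < 700; DTI 52% > 50% → does not qualify.
Product B: score 623 < 660; DTI 52% > 45%; reserves 3.0 ≥ 2 mo → does not qualify.

Neither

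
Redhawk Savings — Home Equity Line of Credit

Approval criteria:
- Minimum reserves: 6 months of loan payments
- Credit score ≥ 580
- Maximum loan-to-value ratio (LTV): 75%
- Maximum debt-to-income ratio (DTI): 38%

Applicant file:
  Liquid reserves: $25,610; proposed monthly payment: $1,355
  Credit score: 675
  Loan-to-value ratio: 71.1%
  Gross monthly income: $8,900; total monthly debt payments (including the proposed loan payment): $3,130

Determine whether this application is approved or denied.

Approved

Liquid reserves cover 25,610/1,355 = 18.9 months — ≥ 6 required
Credit score 675 ≥ 580 (meets)
LTV 71.1% — within 75%
DTI = 3,130/8,900 = 35.2% ≤ 38%
All criteria satisfied.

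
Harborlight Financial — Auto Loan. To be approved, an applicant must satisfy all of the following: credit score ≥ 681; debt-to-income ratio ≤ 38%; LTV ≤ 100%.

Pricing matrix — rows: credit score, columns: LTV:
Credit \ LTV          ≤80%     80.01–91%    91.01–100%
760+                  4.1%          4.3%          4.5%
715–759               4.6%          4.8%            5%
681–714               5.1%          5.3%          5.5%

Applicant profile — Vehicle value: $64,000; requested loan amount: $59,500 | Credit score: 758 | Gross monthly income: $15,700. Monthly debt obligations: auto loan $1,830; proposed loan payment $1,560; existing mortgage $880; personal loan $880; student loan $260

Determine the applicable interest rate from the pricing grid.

5%

Credit score 758 ≥ 681; Total monthly debts = (1,830 + 1,560 + 880 + 880 + 260) = 5,410. DTI = 5,410/15,700 = 34.5% ≤ 38%
Loan-to-value = 59,500/64,000 = 93% — pass (100% max)
Credit 758 → row 715–759; LTV 93% → column 91.01–100%. Grid cell → 5%.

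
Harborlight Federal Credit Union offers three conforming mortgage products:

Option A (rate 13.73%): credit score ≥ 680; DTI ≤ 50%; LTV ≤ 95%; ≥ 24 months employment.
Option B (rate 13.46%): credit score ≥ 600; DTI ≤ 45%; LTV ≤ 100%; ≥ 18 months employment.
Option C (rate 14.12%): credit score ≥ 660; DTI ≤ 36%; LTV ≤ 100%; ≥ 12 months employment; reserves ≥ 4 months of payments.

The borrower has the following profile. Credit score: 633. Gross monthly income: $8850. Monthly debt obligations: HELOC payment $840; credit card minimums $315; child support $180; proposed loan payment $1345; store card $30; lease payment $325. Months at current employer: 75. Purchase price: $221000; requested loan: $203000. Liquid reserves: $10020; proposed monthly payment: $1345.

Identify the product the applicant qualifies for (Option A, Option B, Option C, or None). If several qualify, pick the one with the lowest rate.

Option B

Total debts = (840 + 315 + 180 + 1,345 + 30 + 325) = 3,035; DTI = 3,035/8,850 = 34.3%.
LTV = 203,000/221,000 = 91.9%.
Reserves = 10,020/1,345 = 7.4 months.
Option A: score 633 < 680; DTI 34.3% ≤ 50%; LTV 91.9% ≤ 95%; employment 75 ≥ 24 mo → does not qualify.
Option B: score 633 ≥ 600; DTI 34.3% ≤ 45%; LTV 91.9% ≤ 100%; employment 75 ≥ 18 mo → qualifies.
Option C: score 633 < 660; DTI 34.3% ≤ 36%; LTV 91.9% ≤ 100%; employment 75 ≥ 12 mo; reserves 7.4 ≥ 4 mo → does not qualify.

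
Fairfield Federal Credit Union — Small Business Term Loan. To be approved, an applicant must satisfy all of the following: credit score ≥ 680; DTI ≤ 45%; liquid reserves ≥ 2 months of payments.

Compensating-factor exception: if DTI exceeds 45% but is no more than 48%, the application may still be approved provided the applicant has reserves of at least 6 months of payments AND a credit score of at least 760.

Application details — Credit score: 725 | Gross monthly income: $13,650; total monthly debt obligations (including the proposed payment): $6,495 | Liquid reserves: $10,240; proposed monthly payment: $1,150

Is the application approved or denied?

Denied

Credit score 725 ≥ 680 (meets base)
DTI: 6,495 ÷ 13,650 = 47.6%, over the 45% base limit.
Liquid reserves cover 10,240/1,150 = 8.9 months — ≥ 2 required
DTI 47.6% is within the 45%–48% exception band; checking compensating factors.
Reserves 8.9 ≥ 6 months; credit score 725 < 760.
Override conditions not both satisfied; exception does not apply.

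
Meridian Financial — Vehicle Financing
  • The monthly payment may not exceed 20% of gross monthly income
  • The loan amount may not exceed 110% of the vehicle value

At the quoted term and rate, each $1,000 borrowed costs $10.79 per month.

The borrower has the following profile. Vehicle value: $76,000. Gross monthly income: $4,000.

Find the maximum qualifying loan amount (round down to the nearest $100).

Payment cap: 20% × $4,000 = $800/month.
At $10.79 per $1,000, that supports 800/10.79 × 1,000 ≈ $74,142 → $74,100.
LTV cap: 110% × $76,000 = $83,600 → $83,600.
Binding constraint: payment-to-income.

$74,100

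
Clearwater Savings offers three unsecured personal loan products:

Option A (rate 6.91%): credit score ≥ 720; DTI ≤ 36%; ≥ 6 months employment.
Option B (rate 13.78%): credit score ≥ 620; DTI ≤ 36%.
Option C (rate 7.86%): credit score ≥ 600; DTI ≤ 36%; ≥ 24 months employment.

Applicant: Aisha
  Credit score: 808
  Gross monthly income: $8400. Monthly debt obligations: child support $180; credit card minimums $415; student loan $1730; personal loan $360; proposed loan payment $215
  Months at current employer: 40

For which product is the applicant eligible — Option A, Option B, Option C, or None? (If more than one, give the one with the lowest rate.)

Total debts = (180 + 415 + 1,730 + 360 + 215) = 2,900; DTI = 2,900/8,400 = 34.5%.
Option A: score 808 ≥ 720; DTI 34.5% ≤ 36%; employment 40 ≥ 6 mo → qualifies.
Option B: score 808 ≥ 620; DTI 34.5% ≤ 36% → qualifies.
Option C: score 808 ≥ 600; DTI 34.5% ≤ 36%; employment 40 ≥ 24 mo → qualifies.
Qualifying: Option A, Option B, Option C. Lowest rate is 6.91% → Option A.

Option A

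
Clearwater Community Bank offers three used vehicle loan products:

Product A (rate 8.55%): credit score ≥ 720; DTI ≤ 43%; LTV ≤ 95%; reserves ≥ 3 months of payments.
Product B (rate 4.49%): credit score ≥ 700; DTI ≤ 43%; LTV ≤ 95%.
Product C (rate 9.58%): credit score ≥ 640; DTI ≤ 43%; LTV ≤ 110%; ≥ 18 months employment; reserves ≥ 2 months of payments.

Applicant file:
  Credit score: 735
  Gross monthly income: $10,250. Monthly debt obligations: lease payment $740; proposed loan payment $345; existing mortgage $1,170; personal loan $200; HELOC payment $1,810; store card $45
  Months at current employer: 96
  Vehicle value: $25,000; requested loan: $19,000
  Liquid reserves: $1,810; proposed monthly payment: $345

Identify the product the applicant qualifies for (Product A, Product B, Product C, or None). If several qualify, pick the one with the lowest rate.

Total debts = (740 + 345 + 1,170 + 200 + 1,810 + 45) = 4,310; DTI = 4,310/10,250 = 42%.
LTV = 19,000/25,000 = 76%.
Reserves = 1,810/345 = 5.2 months.
Product A: score 735 ≥ 720; DTI 42% ≤ 43%; LTV 76% ≤ 95%; reserves 5.2 ≥ 3 mo → qualifies.
Product B: score 735 ≥ 700; DTI 42% ≤ 43%; LTV 76% ≤ 95% → qualifies.
Product C: score 735 ≥ 640; DTI 42% ≤ 43%; LTV 76% ≤ 110%; employment 96 ≥ 18 mo; reserves 5.2 ≥ 2 mo → qualifies.
Qualifying: Product A, Product B, Product C. Lowest rate is 4.49% → Product B.

Product B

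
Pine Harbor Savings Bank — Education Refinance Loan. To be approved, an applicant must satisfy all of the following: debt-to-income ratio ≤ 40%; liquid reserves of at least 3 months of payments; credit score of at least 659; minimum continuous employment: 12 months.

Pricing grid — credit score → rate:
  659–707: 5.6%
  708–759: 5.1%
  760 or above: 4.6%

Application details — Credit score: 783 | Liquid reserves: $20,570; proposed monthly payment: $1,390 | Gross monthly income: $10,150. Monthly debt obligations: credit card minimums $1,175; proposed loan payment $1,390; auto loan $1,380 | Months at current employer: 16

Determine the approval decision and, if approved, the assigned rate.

Credit score 783 ≥ 659 (meets minimum)
Liquid reserves cover 20,570/1,390 = 14.8 months — ≥ 3 required
Employment 16 ≥ 12 months
Total monthly debts = (1,175 + 1,390 + 1,380) = 3,945. Debt-to-income = 3,945/10,150 = 38.9% — meets 40% limit
All requirements met. Score 783 falls in the 760 or above tier → 4.6%.

Approved at 4.6%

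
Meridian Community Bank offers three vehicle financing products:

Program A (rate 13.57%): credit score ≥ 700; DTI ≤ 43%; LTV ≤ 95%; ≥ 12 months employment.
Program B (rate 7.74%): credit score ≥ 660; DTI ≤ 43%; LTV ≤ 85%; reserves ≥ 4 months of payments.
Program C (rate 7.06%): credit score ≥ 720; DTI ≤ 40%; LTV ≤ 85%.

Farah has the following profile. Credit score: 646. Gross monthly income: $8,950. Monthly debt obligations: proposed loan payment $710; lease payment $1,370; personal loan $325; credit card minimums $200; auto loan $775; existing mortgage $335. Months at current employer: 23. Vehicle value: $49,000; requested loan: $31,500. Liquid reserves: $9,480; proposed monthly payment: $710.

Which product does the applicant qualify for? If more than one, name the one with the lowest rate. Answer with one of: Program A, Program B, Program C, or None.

Total debts = (710 + 1,370 + 325 + 200 + 775 + 335) = 3,715; DTI = 3,715/8,950 = 41.5%.
LTV = 31,500/49,000 = 64.3%.
Reserves = 9,480/710 = 13.4 months.
Program A: score 646 < 700; DTI 41.5% ≤ 43%; LTV 64.3% ≤ 95%; employment 23 ≥ 12 mo → does not qualify.
Program B: score 646 < 660; DTI 41.5% ≤ 43%; LTV 64.3% ≤ 85%; reserves 13.4 ≥ 4 mo → does not qualify.
Program C: score 646 < 720; DTI 41.5% > 40%; LTV 64.3% ≤ 85% → does not qualify.

None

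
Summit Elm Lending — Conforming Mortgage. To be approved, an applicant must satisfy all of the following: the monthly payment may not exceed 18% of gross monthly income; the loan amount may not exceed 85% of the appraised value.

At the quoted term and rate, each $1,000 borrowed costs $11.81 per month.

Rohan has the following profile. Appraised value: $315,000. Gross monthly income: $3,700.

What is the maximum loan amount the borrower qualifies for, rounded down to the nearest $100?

$56,300

Payment cap: 18% × $3,700 = $666/month.
At $11.81 per $1,000, that supports 666/11.81 × 1,000 ≈ $56,392 → $56,300.
LTV cap: 85% × $315,000 = $267,750 → $267,700.
Binding constraint: payment-to-income.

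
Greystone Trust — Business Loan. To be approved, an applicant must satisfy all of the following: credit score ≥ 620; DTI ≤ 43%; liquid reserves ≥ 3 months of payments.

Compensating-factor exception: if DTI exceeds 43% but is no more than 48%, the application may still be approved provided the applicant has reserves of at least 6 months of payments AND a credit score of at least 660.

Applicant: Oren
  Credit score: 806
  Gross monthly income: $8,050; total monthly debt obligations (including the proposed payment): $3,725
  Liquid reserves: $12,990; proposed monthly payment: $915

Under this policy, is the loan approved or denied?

Credit score 806 ≥ 620 (meets base)
DTI: 3,725 ÷ 8,050 = 46.3%, over the 43% base limit.
Liquid reserves cover 12,990/915 = 14.2 months — ≥ 3 required
46.3% falls in the override range (43%–48%), so the compensating-factor test applies.
Reserves 14.2 ≥ 6 months; credit score 806 ≥ 660.
Both override conditions satisfied; DTI exception granted.

Approved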